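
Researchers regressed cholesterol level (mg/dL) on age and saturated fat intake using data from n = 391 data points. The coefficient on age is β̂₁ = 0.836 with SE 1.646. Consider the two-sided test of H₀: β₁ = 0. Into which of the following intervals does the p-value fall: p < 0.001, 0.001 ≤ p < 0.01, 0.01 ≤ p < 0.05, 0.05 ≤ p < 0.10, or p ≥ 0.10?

p ≥ 0.10

t = 0.836 / 1.646 = 0.508.
df = n − k − 1 = 391 − 2 − 1 = 388.
Two-sided p = 2·P(T_{388} > |t|) ≈ 0.6118.
So p ≥ 0.10.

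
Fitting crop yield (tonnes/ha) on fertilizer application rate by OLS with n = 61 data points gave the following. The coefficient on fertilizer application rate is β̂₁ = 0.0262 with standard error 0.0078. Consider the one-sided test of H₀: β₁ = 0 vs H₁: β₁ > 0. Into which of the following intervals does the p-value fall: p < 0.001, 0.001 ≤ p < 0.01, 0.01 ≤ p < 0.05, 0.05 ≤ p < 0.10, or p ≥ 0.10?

p < 0.001

t = 0.0262 / 0.0078 = 3.359.
df = n − 2 = 61 − 2 = 59.
One-sided p = P(T_{59} > t) ≈ 0.0007.
So p < 0.001.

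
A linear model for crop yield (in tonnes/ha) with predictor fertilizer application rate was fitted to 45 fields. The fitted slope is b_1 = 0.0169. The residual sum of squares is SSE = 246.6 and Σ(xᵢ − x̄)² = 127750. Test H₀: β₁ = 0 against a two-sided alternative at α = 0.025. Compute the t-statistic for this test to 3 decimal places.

t = 2.522

MSE = SSE/(n − 2) = 246.6/43 = 5.73488.
SE(b_1) = √(MSE/Sₓₓ) = √(5.73488/127750) = 0.00670011.
t = 0.0169 / 0.00670011 = 2.522.
df = n − 2 = 43.
Two-sided p ≈ 0.0154, which is < 0.025, so reject H₀.
There is evidence that fertilizer application rate is associated with crop yield.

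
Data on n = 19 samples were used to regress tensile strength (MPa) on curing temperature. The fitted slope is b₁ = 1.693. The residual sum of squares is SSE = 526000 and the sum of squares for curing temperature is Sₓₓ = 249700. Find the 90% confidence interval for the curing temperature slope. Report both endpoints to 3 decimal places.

MSE = SSE/(n − 2) = 526000/17 = 30941.2.
SE(b₁) = √(MSE/Sₓₓ) = √(30941.2/249700) = 0.352013.
df = n − 2 = 17.
t* = t_{0.05, 17} = 1.739607.
Margin = t* × SE = 1.739607 × 0.352013 = 0.61236.
CI: 1.693 ± 0.61236 → (1.081, 2.305).
With 90% confidence, each one-unit increase in curing temperature is associated with a change of between 1.081 and 2.305 MPa in tensile strength.

(1.081, 2.305)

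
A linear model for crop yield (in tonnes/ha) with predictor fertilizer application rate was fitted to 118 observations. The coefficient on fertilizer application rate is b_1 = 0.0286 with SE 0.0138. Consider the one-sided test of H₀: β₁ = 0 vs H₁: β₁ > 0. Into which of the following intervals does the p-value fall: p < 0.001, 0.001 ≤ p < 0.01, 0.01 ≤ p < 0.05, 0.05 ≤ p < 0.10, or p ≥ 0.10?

t = 0.0286 / 0.0138 = 2.072.
df = n − 2 = 118 − 2 = 116.
One-sided p = P(T_{116} > t) ≈ 0.0202.
So 0.01 ≤ p < 0.05.

0.01 ≤ p < 0.05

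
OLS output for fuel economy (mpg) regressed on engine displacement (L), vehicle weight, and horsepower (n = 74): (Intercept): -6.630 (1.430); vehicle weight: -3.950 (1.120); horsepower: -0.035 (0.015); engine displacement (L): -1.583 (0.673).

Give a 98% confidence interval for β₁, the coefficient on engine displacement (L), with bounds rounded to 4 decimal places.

(-3.1853, 0.0193)

Read off: b = -1.583, SE = 0.673 for engine displacement (L).
df = n − k − 1 = 74 − 3 − 1 = 70.
t* = t_{0.01, 70} = 2.380807.
Margin = t* × SE = 2.380807 × 0.673 = 1.602283.
CI: -1.583 ± 1.602283 → (-3.1853, 0.0193).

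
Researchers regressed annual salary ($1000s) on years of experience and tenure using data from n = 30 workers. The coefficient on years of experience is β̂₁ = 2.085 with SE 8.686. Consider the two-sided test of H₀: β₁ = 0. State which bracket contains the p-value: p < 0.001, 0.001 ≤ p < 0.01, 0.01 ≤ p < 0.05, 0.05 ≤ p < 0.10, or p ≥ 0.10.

t = 2.085 / 8.686 = 0.240.
df = n − k − 1 = 30 − 2 − 1 = 27.
Two-sided p = 2·P(T_{27} > |t|) ≈ 0.8121.
So p ≥ 0.10.

p ≥ 0.10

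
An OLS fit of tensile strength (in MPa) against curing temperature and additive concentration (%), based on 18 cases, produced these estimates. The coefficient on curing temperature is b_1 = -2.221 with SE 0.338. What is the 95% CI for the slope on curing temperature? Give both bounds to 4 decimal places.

(-2.9414, -1.5006)

df = n − k − 1 = 18 − 2 − 1 = 15.
t* = t_{0.025, 15} = 2.13145.
Margin = t* × SE = 2.13145 × 0.338 = 0.720430.
CI: -2.221 ± 0.720430 → (-2.9414, -1.5006).
With 95% confidence, each one-unit increase in curing temperature is associated with a change of between -2.9414 and -1.5006 MPa in tensile strength, holding the other predictors fixed.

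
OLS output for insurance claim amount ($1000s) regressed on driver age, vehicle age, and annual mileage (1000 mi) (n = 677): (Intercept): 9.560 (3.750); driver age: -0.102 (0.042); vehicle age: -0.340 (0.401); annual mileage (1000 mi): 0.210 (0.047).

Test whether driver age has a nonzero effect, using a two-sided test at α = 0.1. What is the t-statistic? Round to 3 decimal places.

t = -2.429

Read off: b = -0.102, SE = 0.042 for driver age.
H₀: β₁ = 0 vs H₁: β₁ ≠ 0.
t = -0.102 / 0.042 = -2.429.
df = n − k − 1 = 677 − 3 − 1 = 673.
Two-sided p ≈ 0.0154, which is < 0.1, so reject H₀.
There is evidence that driver age is associated with insurance claim amount, holding the other predictors fixed.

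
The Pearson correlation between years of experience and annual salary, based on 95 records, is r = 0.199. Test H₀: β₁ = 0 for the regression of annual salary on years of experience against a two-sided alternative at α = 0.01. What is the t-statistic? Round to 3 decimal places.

t = r·√(n − 2)/√(1 − r²) = 0.199·√93/√0.960399 = 1.958.
df = n − 2 = 93.
Two-sided p ≈ 0.0532, which is ≥ 0.01, so fail to reject H₀.
The data do not give significant evidence of a linear association between years of experience and annual salary.

t = 1.958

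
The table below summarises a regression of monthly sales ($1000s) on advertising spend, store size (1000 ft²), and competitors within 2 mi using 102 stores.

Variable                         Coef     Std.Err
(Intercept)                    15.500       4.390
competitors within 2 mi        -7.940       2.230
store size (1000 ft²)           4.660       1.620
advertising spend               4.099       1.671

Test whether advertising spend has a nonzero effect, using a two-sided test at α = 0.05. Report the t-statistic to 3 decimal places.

t = 2.453

Read off: b = 4.099, SE = 1.671 for advertising spend.
H₀: β₁ = 0 vs H₁: β₁ ≠ 0.
t = 4.099 / 1.671 = 2.453.
df = n − k − 1 = 102 − 3 − 1 = 98.
Two-sided p ≈ 0.0159, which is < 0.05, so reject H₀.
There is evidence that advertising spend is associated with monthly sales, holding the other predictors fixed.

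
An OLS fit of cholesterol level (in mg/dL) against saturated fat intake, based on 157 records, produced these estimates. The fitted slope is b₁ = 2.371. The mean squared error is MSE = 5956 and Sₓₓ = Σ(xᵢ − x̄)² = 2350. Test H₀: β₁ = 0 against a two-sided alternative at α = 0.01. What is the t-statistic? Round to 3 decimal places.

SE(b₁) = √(MSE/Sₓₓ) = √(5956/2350) = 1.592.
t = 2.371 / 1.592 = 1.489.
df = n − 2 = 155.
Two-sided p ≈ 0.1384, which is ≥ 0.01, so fail to reject H₀.
The data do not give significant evidence of an association between saturated fat intake and cholesterol level.

t = 1.489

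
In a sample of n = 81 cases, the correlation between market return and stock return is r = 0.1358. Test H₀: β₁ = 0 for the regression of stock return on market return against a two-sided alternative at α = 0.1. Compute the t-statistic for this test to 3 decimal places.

t = 1.218

t = r·√(n − 2)/√(1 − r²) = 0.1358·√79/√0.981558 = 1.218.
df = n − 2 = 79.
Two-sided p ≈ 0.2267, which is ≥ 0.1, so fail to reject H₀.
The data do not give significant evidence of a linear association between market return and stock return.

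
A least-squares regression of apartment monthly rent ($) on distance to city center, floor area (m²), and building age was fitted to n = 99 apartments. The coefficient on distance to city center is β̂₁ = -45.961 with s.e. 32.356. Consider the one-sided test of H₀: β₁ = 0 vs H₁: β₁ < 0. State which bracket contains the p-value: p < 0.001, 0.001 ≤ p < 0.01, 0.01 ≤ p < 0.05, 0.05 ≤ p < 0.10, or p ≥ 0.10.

t = -45.961 / 32.356 = -1.420.
df = n − k − 1 = 99 − 3 − 1 = 95.
One-sided p = P(T_{95} < t) ≈ 0.0794.
So 0.05 ≤ p < 0.10.

0.05 ≤ p < 0.10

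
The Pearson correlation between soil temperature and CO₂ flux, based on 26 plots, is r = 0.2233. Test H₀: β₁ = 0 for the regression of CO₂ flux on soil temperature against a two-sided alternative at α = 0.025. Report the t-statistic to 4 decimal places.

t = 1.1223

t = r·√(n − 2)/√(1 − r²) = 0.2233·√24/√0.950137 = 1.1223.
df = n − 2 = 24.
Two-sided p ≈ 0.2728, which is ≥ 0.025, so fail to reject H₀.
The data do not give significant evidence of a linear association between soil temperature and CO₂ flux.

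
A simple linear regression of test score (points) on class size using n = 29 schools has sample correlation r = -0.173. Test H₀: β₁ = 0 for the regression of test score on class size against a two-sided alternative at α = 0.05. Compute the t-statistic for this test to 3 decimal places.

t = -0.913

t = r·√(n − 2)/√(1 − r²) = -0.173·√27/√0.970071 = -0.913.
df = n − 2 = 27.
Two-sided p ≈ 0.3695, which is ≥ 0.05, so fail to reject H₀.
The data do not give significant evidence of a linear association between class size and test score.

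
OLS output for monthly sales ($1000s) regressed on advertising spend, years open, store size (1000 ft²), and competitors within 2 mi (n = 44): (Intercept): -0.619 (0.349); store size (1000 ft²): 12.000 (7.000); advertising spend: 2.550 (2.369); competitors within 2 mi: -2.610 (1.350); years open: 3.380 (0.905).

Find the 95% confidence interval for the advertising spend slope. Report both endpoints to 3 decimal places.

(-2.242, 7.342)

Read off: b = 2.550, SE = 2.369 for advertising spend.
df = n − k − 1 = 44 − 4 − 1 = 39.
t* = t_{0.025, 39} = 2.022691.
Margin = t* × SE = 2.022691 × 2.369 = 4.79175.
CI: 2.550 ± 4.79175 → (-2.242, 7.342).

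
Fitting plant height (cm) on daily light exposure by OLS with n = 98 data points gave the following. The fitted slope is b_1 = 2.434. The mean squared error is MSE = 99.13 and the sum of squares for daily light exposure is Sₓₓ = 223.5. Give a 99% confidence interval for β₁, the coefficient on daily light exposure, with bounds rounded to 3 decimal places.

(0.684, 4.184)

SE(b_1) = √(MSE/Sₓₓ) = √(99.13/223.5) = 0.665984.
df = n − 2 = 96.
t* = t_{0.005, 96} = 2.628016.
Margin = t* × SE = 2.628016 × 0.665984 = 1.75022.
CI: 2.434 ± 1.75022 → (0.684, 4.184).
With 99% confidence, each one-unit increase in daily light exposure is associated with a change of between 0.684 and 4.184 cm in plant height.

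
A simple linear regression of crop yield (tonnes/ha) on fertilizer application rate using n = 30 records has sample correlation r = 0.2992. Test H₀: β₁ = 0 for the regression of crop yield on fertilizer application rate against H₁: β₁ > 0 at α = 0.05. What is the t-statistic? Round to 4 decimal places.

t = 1.6592

t = r·√(n − 2)/√(1 − r²) = 0.2992·√28/√0.910479 = 1.6592.
df = n − 2 = 28.
One-sided p ≈ 0.0541, which is ≥ 0.05, so fail to reject H₀.
The data do not give significant evidence of a linear association between fertilizer application rate and crop yield.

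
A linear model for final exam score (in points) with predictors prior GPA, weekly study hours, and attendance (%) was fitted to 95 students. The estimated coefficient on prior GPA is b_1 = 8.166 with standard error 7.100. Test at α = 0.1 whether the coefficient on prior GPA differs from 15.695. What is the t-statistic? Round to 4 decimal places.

H₀: β₁ = 15.695 vs H₁: β₁ ≠ 15.695.
t = (b_1 − β₁⁰)/SE = (8.166 − 15.695) / 7.100 = -1.0604.
df = n − k − 1 = 95 − 3 − 1 = 91.
Two-sided p ≈ 0.2918, which is ≥ 0.1, so fail to reject H₀.
The data are consistent with a true slope of 15.695 points per unit of prior GPA, holding the other predictors fixed.

t = -1.0604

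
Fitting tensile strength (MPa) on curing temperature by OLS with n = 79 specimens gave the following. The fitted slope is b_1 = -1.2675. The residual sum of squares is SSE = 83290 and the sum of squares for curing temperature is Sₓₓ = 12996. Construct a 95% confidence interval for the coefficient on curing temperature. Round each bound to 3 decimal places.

MSE = SSE/(n − 2) = 83290/77 = 1081.69.
SE(b_1) = √(MSE/Sₓₓ) = √(1081.69/12996) = 0.2885.
df = n − 2 = 77.
t* = t_{0.025, 77} = 1.991254.
Margin = t* × SE = 1.991254 × 0.2885 = 0.57448.
CI: -1.2675 ± 0.57448 → (-1.842, -0.693).
With 95% confidence, each one-unit increase in curing temperature is associated with a change of between -1.842 and -0.693 MPa in tensile strength.

(-1.842, -0.693)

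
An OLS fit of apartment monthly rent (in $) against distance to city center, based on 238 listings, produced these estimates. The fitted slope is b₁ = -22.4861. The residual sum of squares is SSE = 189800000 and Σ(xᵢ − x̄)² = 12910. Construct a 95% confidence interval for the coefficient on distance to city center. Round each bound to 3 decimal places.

MSE = SSE/(n − 2) = 189800000/236 = 804237.
SE(b₁) = √(MSE/Sₓₓ) = √(804237/12910) = 7.89276.
df = n − 2 = 236.
t* = t_{0.025, 236} = 1.970067.
Margin = t* × SE = 1.970067 × 7.89276 = 15.54927.
CI: -22.4861 ± 15.54927 → (-38.035, -6.937).
With 95% confidence, each one-unit increase in distance to city center is associated with a change of between -38.035 and -6.937 $ in apartment monthly rent.

(-38.035, -6.937)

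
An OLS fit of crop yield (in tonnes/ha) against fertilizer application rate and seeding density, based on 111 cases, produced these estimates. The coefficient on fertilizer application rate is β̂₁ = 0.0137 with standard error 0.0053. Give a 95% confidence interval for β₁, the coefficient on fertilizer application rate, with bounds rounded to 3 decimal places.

df = n − k − 1 = 111 − 2 − 1 = 108.
t* = t_{0.025, 108} = 1.982173.
Margin = t* × SE = 1.982173 × 0.0053 = 0.01051.
CI: 0.0137 ± 0.01051 → (0.003, 0.024).
With 95% confidence, each one-unit increase in fertilizer application rate is associated with a change of between 0.003 and 0.024 tonnes/ha in crop yield, holding the other predictors fixed.

(0.003, 0.024)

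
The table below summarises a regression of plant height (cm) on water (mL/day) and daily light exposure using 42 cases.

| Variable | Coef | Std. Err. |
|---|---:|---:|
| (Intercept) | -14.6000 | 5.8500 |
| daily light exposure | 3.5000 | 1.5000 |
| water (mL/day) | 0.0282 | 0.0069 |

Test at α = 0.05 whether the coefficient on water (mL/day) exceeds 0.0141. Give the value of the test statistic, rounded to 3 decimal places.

t = 2.043

Read off: b = 0.0282, SE = 0.0069 for water (mL/day).
H₀: β₁ = 0.0141 vs H₁: β₁ > 0.0141.
t = (0.0282 − 0.0141) / 0.0069 = 2.043.
df = n − k − 1 = 42 − 2 − 1 = 39.
One-sided p ≈ 0.0239, which is < 0.05, so reject H₀.
There is evidence that the true slope on water (mL/day) exceeds 0.0141 cm per unit, holding the other predictors fixed.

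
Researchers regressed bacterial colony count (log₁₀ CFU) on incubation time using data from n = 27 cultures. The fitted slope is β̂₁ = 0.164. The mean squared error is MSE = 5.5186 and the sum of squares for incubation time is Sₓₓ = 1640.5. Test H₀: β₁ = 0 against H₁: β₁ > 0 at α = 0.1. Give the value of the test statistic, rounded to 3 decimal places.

t = 2.828

SE(β̂₁) = √(MSE/Sₓₓ) = √(5.5186/1640.5) = 0.0579998.
t = 0.164 / 0.0579998 = 2.828.
df = n − 2 = 25.
One-sided p ≈ 0.0045, which is < 0.1, so reject H₀.
There is evidence that the true slope on incubation time is positive.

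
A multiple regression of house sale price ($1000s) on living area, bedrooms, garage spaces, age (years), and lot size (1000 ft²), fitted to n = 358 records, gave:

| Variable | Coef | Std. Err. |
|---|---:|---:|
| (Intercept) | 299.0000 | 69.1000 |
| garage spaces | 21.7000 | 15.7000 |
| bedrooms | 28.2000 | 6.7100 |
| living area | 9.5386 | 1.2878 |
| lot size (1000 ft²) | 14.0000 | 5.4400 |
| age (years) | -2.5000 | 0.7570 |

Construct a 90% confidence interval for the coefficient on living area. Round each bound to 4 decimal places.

(7.4148, 11.6624)

Read off: b = 9.5386, SE = 1.2878 for living area.
df = n − k − 1 = 358 − 5 − 1 = 352.
t* = t_{0.05, 352} = 1.649194.
Margin = t* × SE = 1.649194 × 1.2878 = 2.123832.
CI: 9.5386 ± 2.123832 → (7.4148, 11.6624).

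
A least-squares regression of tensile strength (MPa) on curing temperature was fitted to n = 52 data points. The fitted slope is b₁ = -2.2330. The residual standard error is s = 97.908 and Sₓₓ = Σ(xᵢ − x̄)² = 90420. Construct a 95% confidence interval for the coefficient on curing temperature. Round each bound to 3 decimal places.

SE(b₁) = s/√Sₓₓ = 97.908/√90420 = 0.325601.
df = n − 2 = 50.
t* = t_{0.025, 50} = 2.008559.
Margin = t* × SE = 2.008559 × 0.325601 = 0.65399.
CI: -2.2330 ± 0.65399 → (-2.887, -1.579).
With 95% confidence, each one-unit increase in curing temperature is associated with a change of between -2.887 and -1.579 MPa in tensile strength.

(-2.887, -1.579)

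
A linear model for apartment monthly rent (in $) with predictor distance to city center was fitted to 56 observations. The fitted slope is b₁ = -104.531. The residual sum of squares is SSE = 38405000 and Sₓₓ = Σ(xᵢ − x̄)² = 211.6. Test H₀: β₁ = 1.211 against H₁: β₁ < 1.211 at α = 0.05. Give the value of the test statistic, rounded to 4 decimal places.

t = -1.8239

MSE = SSE/(n − 2) = 38405000/54 = 711204.
SE(b₁) = √(MSE/Sₓₓ) = √(711204/211.6) = 57.9748.
t = (-104.531 − 1.211) / 57.9748 = -1.8239.
df = n − 2 = 54.
One-sided p ≈ 0.0368, which is < 0.05, so reject H₀.
There is evidence that the true slope on distance to city center is below 1.211 $ per unit.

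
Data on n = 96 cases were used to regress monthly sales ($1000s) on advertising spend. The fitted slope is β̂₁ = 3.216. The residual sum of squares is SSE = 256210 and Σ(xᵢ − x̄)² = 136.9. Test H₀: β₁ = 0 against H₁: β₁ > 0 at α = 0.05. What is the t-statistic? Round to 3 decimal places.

t = 0.721

MSE = SSE/(n − 2) = 256210/94 = 2725.64.
SE(β̂₁) = √(MSE/Sₓₓ) = √(2725.64/136.9) = 4.46203.
t = 3.216 / 4.46203 = 0.721.
df = n − 2 = 94.
One-sided p ≈ 0.2364, which is ≥ 0.05, so fail to reject H₀.
The data do not give significant evidence that the true slope on advertising spend is positive.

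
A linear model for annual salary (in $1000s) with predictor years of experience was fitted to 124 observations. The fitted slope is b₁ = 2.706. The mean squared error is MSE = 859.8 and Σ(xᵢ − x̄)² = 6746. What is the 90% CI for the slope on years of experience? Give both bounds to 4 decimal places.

(2.1143, 3.2977)

SE(b₁) = √(MSE/Sₓₓ) = √(859.8/6746) = 0.357006.
df = n − 2 = 122.
t* = t_{0.05, 122} = 1.657439.
Margin = t* × SE = 1.657439 × 0.357006 = 0.591716.
CI: 2.706 ± 0.591716 → (2.1143, 3.2977).
With 90% confidence, each one-unit increase in years of experience is associated with a change of between 2.1143 and 3.2977 $1000s in annual salary.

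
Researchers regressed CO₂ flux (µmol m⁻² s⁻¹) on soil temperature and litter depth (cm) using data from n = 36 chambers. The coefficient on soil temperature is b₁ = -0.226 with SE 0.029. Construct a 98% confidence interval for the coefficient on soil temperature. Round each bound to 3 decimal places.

df = n − k − 1 = 36 − 2 − 1 = 33.
t* = t_{0.01, 33} = 2.444794.
Margin = t* × SE = 2.444794 × 0.029 = 0.07090.
CI: -0.226 ± 0.07090 → (-0.297, -0.155).
With 98% confidence, each one-unit increase in soil temperature is associated with a change of between -0.297 and -0.155 µmol m⁻² s⁻¹ in CO₂ flux, holding the other predictors fixed.

(-0.297, -0.155)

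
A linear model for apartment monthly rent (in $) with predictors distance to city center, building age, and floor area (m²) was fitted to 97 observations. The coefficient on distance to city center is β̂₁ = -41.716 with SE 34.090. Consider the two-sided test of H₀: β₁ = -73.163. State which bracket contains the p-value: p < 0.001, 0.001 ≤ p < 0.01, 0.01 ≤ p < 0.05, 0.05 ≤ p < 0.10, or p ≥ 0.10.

p ≥ 0.10

t = (-41.716 − (-73.163)) / 34.090 = 0.922.
df = n − k − 1 = 97 − 3 − 1 = 93.
Two-sided p = 2·P(T_{93} > |t|) ≈ 0.3587.
So p ≥ 0.10.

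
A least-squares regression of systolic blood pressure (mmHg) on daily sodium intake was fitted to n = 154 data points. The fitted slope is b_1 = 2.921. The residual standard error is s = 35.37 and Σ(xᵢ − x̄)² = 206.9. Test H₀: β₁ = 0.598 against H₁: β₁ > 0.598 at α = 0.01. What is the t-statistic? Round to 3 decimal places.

t = 0.945

SE(b_1) = s/√Sₓₓ = 35.37/√206.9 = 2.45898.
t = (2.921 − 0.598) / 2.45898 = 0.945.
df = n − 2 = 152.
One-sided p ≈ 0.1732, which is ≥ 0.01, so fail to reject H₀.
The data do not give significant evidence that the true slope on daily sodium intake exceeds 0.598 mmHg per unit.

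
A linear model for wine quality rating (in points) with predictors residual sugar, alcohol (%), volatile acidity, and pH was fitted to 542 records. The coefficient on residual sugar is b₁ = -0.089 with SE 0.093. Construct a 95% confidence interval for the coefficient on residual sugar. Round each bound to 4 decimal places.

df = n − k − 1 = 542 − 4 − 1 = 537.
t* = t_{0.025, 537} = 1.964391.
Margin = t* × SE = 1.964391 × 0.093 = 0.182688.
CI: -0.089 ± 0.182688 → (-0.2717, 0.0937).
With 95% confidence, each one-unit increase in residual sugar is associated with a change of between -0.2717 and 0.0937 points in wine quality rating, holding the other predictors fixed.

(-0.2717, 0.0937)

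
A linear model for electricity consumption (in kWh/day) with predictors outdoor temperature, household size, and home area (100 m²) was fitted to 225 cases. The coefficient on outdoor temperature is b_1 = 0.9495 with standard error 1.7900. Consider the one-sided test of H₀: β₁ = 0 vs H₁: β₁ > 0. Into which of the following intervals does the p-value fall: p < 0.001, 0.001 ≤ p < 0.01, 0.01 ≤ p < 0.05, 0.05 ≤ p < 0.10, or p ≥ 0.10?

t = 0.9495 / 1.7900 = 0.530.
df = n − k − 1 = 225 − 3 − 1 = 221.
One-sided p = P(T_{221} > t) ≈ 0.2982.
So p ≥ 0.10.

p ≥ 0.10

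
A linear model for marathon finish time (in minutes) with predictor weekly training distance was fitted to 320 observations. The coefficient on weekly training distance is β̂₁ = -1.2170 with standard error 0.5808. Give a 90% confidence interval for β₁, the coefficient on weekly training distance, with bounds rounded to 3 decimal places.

df = n − 2 = 320 − 2 = 318.
t* = t_{0.05, 318} = 1.649659.
Margin = t* × SE = 1.649659 × 0.5808 = 0.95812.
CI: -1.2170 ± 0.95812 → (-2.175, -0.259).
With 90% confidence, each one-unit increase in weekly training distance is associated with a change of between -2.175 and -0.259 minutes in marathon finish time.

(-2.175, -0.259)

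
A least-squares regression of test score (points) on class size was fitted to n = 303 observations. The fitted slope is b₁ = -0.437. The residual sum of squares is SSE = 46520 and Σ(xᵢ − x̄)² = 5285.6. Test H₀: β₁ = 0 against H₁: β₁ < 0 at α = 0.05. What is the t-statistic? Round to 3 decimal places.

MSE = SSE/(n − 2) = 46520/301 = 154.551.
SE(b₁) = √(MSE/Sₓₓ) = √(154.551/5285.6) = 0.170997.
t = -0.437 / 0.170997 = -2.556.
df = n − 2 = 301.
One-sided p ≈ 0.0055, which is < 0.05, so reject H₀.
There is evidence that the true slope on class size is negative.

t = -2.556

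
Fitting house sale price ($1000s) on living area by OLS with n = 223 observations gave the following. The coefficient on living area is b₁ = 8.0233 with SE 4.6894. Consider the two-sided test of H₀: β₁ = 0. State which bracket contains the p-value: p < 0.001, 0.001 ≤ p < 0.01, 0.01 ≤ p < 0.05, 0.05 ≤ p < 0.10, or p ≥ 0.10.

t = 8.0233 / 4.6894 = 1.711.
df = n − 2 = 223 − 2 = 221.
Two-sided p = 2·P(T_{221} > |t|) ≈ 0.0885.
So 0.05 ≤ p < 0.10.

0.05 ≤ p < 0.10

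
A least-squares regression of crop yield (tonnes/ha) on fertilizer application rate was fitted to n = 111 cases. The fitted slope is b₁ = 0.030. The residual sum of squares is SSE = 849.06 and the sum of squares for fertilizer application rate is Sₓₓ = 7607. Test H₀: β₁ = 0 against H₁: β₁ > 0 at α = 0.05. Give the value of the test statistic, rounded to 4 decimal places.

MSE = SSE/(n − 2) = 849.06/109 = 7.78954.
SE(b₁) = √(MSE/Sₓₓ) = √(7.78954/7607) = 0.0319999.
t = 0.030 / 0.0319999 = 0.9375.
df = n − 2 = 109.
One-sided p ≈ 0.1753, which is ≥ 0.05, so fail to reject H₀.
The data do not give significant evidence that the true slope on fertilizer application rate is positive.

t = 0.9375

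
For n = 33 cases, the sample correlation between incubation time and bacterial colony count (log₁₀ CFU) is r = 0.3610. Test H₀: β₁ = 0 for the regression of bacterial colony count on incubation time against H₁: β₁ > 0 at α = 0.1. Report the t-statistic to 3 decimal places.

t = 2.155

t = r·√(n − 2)/√(1 − r²) = 0.3610·√31/√0.869679 = 2.155.
df = n − 2 = 31.
One-sided p ≈ 0.0195, which is < 0.1, so reject H₀.
There is evidence of a linear association between incubation time and bacterial colony count.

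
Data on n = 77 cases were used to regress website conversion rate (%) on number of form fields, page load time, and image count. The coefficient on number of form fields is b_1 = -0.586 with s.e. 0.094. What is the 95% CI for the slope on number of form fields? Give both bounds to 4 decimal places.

df = n − k − 1 = 77 − 3 − 1 = 73.
t* = t_{0.025, 73} = 1.992997.
Margin = t* × SE = 1.992997 × 0.094 = 0.187342.
CI: -0.586 ± 0.187342 → (-0.7733, -0.3987).
With 95% confidence, each one-unit increase in number of form fields is associated with a change of between -0.7733 and -0.3987 % in website conversion rate, holding the other predictors fixed.

(-0.7733, -0.3987)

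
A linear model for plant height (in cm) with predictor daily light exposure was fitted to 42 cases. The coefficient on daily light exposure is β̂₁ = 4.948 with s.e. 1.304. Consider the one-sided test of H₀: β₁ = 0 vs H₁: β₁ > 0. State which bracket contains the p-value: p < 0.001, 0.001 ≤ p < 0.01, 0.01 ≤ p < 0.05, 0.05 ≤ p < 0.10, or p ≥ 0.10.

p < 0.001

t = 4.948 / 1.304 = 3.794.
df = n − 2 = 42 − 2 = 40.
One-sided p = P(T_{40} > t) ≈ 0.0002.
So p < 0.001.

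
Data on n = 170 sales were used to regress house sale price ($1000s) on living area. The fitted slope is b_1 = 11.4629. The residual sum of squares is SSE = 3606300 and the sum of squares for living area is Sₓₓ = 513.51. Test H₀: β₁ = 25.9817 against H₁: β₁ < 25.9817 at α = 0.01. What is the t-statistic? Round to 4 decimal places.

MSE = SSE/(n − 2) = 3606300/168 = 21466.1.
SE(b_1) = √(MSE/Sₓₓ) = √(21466.1/513.51) = 6.4655.
t = (11.4629 − 25.9817) / 6.4655 = -2.2456.
df = n − 2 = 168.
One-sided p ≈ 0.0130, which is ≥ 0.01, so fail to reject H₀.
The data do not give significant evidence that the true slope on living area is below 25.9817 $1000s per unit.

t = -2.2456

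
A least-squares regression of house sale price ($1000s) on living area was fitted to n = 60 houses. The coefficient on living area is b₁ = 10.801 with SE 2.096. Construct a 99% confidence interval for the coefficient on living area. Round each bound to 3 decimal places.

df = n − 2 = 60 − 2 = 58.
t* = t_{0.005, 58} = 2.663287.
Margin = t* × SE = 2.663287 × 2.096 = 5.58225.
CI: 10.801 ± 5.58225 → (5.219, 16.383).
With 99% confidence, each one-unit increase in living area is associated with a change of between 5.219 and 16.383 $1000s in house sale price.

(5.219, 16.383)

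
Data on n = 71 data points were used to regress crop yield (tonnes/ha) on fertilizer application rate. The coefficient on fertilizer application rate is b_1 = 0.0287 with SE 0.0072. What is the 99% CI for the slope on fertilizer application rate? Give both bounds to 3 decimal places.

(0.010, 0.048)

df = n − 2 = 71 − 2 = 69.
t* = t_{0.005, 69} = 2.648977.
Margin = t* × SE = 2.648977 × 0.0072 = 0.01907.
CI: 0.0287 ± 0.01907 → (0.010, 0.048).
With 99% confidence, each one-unit increase in fertilizer application rate is associated with a change of between 0.010 and 0.048 tonnes/ha in crop yield.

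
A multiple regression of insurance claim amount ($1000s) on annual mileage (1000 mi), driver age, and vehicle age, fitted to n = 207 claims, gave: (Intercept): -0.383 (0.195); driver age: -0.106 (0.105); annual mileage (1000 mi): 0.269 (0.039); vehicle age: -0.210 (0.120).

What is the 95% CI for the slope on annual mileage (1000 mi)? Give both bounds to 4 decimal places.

Read off: b = 0.269, SE = 0.039 for annual mileage (1000 mi).
df = n − k − 1 = 207 − 3 − 1 = 203.
t* = t_{0.025, 203} = 1.971719.
Margin = t* × SE = 1.971719 × 0.039 = 0.076897.
CI: 0.269 ± 0.076897 → (0.1921, 0.3459).

(0.1921, 0.3459)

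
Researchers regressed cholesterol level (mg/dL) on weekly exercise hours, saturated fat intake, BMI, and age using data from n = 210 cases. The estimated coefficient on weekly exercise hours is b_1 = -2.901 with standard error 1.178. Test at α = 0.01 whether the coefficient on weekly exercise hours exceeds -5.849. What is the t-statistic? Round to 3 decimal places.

H₀: β₁ = -5.849 vs H₁: β₁ > -5.849.
t = (b_1 − β₁⁰)/SE = (-2.901 − (-5.849)) / 1.178 = 2.503.
df = n − k − 1 = 210 − 4 − 1 = 205.
One-sided p ≈ 0.0066, which is < 0.01, so reject H₀.
There is evidence that the true slope on weekly exercise hours exceeds -5.849 mg/dL per unit, holding the other predictors fixed.

t = 2.503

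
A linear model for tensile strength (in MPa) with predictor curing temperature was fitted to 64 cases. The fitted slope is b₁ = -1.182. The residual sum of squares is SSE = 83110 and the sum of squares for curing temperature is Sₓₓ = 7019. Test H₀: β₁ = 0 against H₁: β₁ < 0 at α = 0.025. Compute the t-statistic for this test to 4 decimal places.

t = -2.7047

MSE = SSE/(n − 2) = 83110/62 = 1340.48.
SE(b₁) = √(MSE/Sₓₓ) = √(1340.48/7019) = 0.437012.
t = -1.182 / 0.437012 = -2.7047.
df = n − 2 = 62.
One-sided p ≈ 0.0044, which is < 0.025, so reject H₀.
There is evidence that the true slope on curing temperature is negative.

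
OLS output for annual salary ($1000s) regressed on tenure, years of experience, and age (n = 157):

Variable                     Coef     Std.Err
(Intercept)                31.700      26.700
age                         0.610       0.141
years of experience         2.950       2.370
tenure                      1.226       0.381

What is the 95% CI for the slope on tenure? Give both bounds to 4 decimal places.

(0.4733, 1.9787)

Read off: b = 1.226, SE = 0.381 for tenure.
df = n − k − 1 = 157 − 3 − 1 = 153.
t* = t_{0.025, 153} = 1.97559.
Margin = t* × SE = 1.97559 × 0.381 = 0.752700.
CI: 1.226 ± 0.752700 → (0.4733, 1.9787).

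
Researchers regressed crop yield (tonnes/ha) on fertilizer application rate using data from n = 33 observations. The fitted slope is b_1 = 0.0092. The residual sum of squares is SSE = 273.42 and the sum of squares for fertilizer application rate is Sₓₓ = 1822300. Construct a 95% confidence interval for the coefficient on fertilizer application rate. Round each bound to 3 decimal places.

(0.005, 0.014)

MSE = SSE/(n − 2) = 273.42/31 = 8.82.
SE(b_1) = √(MSE/Sₓₓ) = √(8.82/1822300) = 0.00220001.
df = n − 2 = 31.
t* = t_{0.025, 31} = 2.039513.
Margin = t* × SE = 2.039513 × 0.00220001 = 0.00449.
CI: 0.0092 ± 0.00449 → (0.005, 0.014).
With 95% confidence, each one-unit increase in fertilizer application rate is associated with a change of between 0.005 and 0.014 tonnes/ha in crop yield.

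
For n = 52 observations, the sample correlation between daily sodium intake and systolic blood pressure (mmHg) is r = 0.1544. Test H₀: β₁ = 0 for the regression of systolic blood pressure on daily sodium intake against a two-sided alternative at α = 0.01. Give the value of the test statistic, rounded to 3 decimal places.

t = r·√(n − 2)/√(1 − r²) = 0.1544·√50/√0.976161 = 1.105.
df = n − 2 = 50.
Two-sided p ≈ 0.2744, which is ≥ 0.01, so fail to reject H₀.
The data do not give significant evidence of a linear association between daily sodium intake and systolic blood pressure.

t = 1.105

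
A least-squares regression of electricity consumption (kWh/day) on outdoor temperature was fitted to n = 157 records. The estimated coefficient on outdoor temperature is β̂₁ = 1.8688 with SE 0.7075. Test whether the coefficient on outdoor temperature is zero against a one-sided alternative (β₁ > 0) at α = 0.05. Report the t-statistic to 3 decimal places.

H₀: β₁ = 0 vs H₁: β₁ > 0.
t = (β̂₁ − β₁⁰)/SE = 1.8688 / 0.7075 = 2.641.
df = n − 2 = 157 − 2 = 155.
One-sided p ≈ 0.0046, which is < 0.05, so reject H₀.
There is evidence that the true slope on outdoor temperature is positive.

t = 2.641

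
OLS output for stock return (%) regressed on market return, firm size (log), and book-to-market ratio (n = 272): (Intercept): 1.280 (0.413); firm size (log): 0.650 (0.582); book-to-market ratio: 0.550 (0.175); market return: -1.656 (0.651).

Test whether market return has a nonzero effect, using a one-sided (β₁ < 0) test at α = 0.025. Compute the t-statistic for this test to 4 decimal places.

Read off: b = -1.656, SE = 0.651 for market return.
H₀: β₁ = 0 vs H₁: β₁ < 0.
t = -1.656 / 0.651 = -2.5438.
df = n − k − 1 = 272 − 3 − 1 = 268.
One-sided p ≈ 0.0058, which is < 0.025, so reject H₀.
There is evidence that the true slope on market return is negative, holding the other predictors fixed.

t = -2.5438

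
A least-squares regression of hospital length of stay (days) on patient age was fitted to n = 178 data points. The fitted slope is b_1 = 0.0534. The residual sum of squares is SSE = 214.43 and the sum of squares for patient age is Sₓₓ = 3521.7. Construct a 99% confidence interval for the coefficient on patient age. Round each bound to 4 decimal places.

MSE = SSE/(n − 2) = 214.43/176 = 1.21835.
SE(b_1) = √(MSE/Sₓₓ) = √(1.21835/3521.7) = 0.0185999.
df = n − 2 = 176.
t* = t_{0.005, 176} = 2.604052.
Margin = t* × SE = 2.604052 × 0.0185999 = 0.048435.
CI: 0.0534 ± 0.048435 → (0.0050, 0.1018).
With 99% confidence, each one-unit increase in patient age is associated with a change of between 0.0050 and 0.1018 days in hospital length of stay.

(0.0050, 0.1018)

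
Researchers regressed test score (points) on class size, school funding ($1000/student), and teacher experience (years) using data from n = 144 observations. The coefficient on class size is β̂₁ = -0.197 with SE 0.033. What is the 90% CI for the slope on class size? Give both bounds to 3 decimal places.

df = n − k − 1 = 144 − 3 − 1 = 140.
t* = t_{0.05, 140} = 1.655811.
Margin = t* × SE = 1.655811 × 0.033 = 0.05464.
CI: -0.197 ± 0.05464 → (-0.252, -0.142).
With 90% confidence, each one-unit increase in class size is associated with a change of between -0.252 and -0.142 points in test score, holding the other predictors fixed.

(-0.252, -0.142)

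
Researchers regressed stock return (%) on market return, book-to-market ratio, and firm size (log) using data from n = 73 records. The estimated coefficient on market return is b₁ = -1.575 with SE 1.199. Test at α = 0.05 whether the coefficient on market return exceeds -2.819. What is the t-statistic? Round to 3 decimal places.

H₀: β₁ = -2.819 vs H₁: β₁ > -2.819.
t = (b₁ − β₁⁰)/SE = (-1.575 − (-2.819)) / 1.199 = 1.038.
df = n − k − 1 = 73 − 3 − 1 = 69.
One-sided p ≈ 0.1516, which is ≥ 0.05, so fail to reject H₀.
The data do not give significant evidence that the true slope on market return exceeds -2.819 % per unit, holding the other predictors fixed.

t = 1.038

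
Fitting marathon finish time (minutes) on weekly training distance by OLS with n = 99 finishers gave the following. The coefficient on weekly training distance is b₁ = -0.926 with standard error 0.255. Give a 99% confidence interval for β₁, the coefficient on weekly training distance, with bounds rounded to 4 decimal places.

df = n − 2 = 99 − 2 = 97.
t* = t_{0.005, 97} = 2.627468.
Margin = t* × SE = 2.627468 × 0.255 = 0.670004.
CI: -0.926 ± 0.670004 → (-1.5960, -0.2560).
With 99% confidence, each one-unit increase in weekly training distance is associated with a change of between -1.5960 and -0.2560 minutes in marathon finish time.

(-1.5960, -0.2560)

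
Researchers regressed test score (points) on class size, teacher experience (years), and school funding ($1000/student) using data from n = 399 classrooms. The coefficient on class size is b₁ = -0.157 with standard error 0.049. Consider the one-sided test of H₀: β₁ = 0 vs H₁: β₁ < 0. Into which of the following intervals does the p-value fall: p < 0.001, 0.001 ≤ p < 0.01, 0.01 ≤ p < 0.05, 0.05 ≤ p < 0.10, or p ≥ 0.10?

p < 0.001

t = -0.157 / 0.049 = -3.204.
df = n − k − 1 = 399 − 3 − 1 = 395.
One-sided p = P(T_{395} < t) ≈ 0.0007.
So p < 0.001.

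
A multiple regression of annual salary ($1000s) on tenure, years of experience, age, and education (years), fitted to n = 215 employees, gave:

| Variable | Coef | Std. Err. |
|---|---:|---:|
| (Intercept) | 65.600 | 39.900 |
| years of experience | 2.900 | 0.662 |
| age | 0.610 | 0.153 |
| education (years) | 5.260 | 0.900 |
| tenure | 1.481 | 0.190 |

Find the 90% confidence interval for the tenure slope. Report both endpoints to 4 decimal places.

Read off: b = 1.481, SE = 0.190 for tenure.
df = n − k − 1 = 215 − 4 − 1 = 210.
t* = t_{0.05, 210} = 1.652142.
Margin = t* × SE = 1.652142 × 0.190 = 0.313907.
CI: 1.481 ± 0.313907 → (1.1671, 1.7949).

(1.1671, 1.7949)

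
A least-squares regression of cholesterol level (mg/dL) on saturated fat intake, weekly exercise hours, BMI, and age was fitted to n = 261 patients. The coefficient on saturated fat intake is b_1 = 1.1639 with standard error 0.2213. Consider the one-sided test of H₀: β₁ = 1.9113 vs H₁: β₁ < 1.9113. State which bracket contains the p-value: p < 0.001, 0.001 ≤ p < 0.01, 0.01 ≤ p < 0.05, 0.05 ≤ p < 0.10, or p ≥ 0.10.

t = (1.1639 − 1.9113) / 0.2213 = -3.377.
df = n − k − 1 = 261 − 4 − 1 = 256.
One-sided p = P(T_{256} < t) ≈ 0.0004.
So p < 0.001.

p < 0.001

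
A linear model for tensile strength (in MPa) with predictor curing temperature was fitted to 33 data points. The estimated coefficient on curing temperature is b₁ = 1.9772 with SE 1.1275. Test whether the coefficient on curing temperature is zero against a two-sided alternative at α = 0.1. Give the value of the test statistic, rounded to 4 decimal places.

H₀: β₁ = 0 vs H₁: β₁ ≠ 0.
t = (b₁ − β₁⁰)/SE = 1.9772 / 1.1275 = 1.7536.
df = n − 2 = 33 − 2 = 31.
Two-sided p ≈ 0.0894, which is < 0.1, so reject H₀.
There is evidence that curing temperature is associated with tensile strength.

t = 1.7536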